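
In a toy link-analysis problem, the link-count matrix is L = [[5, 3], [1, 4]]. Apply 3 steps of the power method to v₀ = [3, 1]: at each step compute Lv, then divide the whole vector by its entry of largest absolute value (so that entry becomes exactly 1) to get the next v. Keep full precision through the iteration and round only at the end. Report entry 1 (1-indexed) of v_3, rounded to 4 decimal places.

1.0000

Lv0 = (18.00000, 7.00000); divide by 18.00000 → v1 = (1.00000, 0.38889)
Lv1 = (6.16667, 2.55556); divide by 6.16667 → v2 = (1.00000, 0.41441)
Lv2 = (6.24324, 2.65766); divide by 6.24324 → v3 = (1.00000, 0.42569)
Requested entry of v3: 693/693 = 1.0000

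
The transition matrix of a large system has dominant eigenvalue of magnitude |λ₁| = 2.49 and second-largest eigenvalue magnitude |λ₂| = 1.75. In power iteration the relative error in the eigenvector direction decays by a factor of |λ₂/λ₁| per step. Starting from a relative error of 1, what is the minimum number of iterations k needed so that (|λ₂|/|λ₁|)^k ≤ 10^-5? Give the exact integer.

|λ₂/λ₁| = 1.75/2.49 = 0.70281
Need k ≥ ln(10^-5) / ln(0.70281) = -11.5129 / -0.3527 ≈ 32.645
Smallest integer k satisfying the bound: 33

33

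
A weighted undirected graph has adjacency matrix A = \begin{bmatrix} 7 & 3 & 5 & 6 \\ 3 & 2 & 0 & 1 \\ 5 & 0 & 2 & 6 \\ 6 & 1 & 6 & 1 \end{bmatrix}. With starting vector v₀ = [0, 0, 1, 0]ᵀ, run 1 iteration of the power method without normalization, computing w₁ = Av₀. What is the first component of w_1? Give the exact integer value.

5

w1 = Av₀ = (7·0 + 3·0 + 5·1 + 6·0; 3·0 + 2·0 + 0·1 + 1·0; 5·0 + 0·0 + 2·1 + 6·0; 6·0 + 1·0 + 6·1 + 1·0) = (5, 0, 2, 6)
The requested component of w1 is 5.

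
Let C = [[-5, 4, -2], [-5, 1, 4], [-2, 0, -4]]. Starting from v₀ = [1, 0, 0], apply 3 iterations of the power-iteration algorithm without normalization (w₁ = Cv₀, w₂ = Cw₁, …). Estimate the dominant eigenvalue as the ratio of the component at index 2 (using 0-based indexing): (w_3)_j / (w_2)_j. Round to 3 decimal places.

-5.000

w1 = Cv₀ = (-5, -5, -2)
w2 = Cw1 = (9, 12, 18)
w3 = Cw2 = (-33, 39, -90)
Ratio at component: -90 / 18 = -5.000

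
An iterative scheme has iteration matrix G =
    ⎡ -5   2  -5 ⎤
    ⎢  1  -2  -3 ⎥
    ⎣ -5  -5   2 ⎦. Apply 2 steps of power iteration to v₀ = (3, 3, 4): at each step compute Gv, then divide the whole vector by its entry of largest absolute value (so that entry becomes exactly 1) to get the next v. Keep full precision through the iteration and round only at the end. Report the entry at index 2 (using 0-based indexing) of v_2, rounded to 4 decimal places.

0.7822

Gv0 = (-29.00000, -15.00000, -22.00000); divide by -29.00000 → v1 = (1.00000, 0.51724, 0.75862)
Gv1 = (-7.75862, -2.31034, -6.06897); divide by -7.75862 → v2 = (1.00000, 0.29778, 0.78222)
Requested entry of v2: 176/225 = 0.7822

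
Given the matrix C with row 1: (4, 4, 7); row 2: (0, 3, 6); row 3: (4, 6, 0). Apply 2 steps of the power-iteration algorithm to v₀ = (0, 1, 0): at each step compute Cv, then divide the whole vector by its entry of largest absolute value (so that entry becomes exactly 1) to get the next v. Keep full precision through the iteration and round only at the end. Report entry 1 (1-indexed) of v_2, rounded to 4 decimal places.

Cv0 = (4.00000, 3.00000, 6.00000); divide by 6.00000 → v1 = (0.66667, 0.50000, 1.00000)
Cv1 = (11.66667, 7.50000, 5.66667); divide by 11.66667 → v2 = (1.00000, 0.64286, 0.48571)
Requested entry of v2: 70/70 = 1.0000

1.0000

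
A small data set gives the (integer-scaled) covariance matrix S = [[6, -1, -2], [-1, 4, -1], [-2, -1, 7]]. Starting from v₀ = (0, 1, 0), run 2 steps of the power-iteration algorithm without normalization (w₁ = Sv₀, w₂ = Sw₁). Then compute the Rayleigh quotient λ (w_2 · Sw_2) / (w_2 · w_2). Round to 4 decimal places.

w1 = Sv₀ = (6·0 + (-1)·1 + (-2)·0; (-1)·0 + 4·1 + (-1)·0; (-2)·0 + (-1)·1 + 7·0) = (-1, 4, -1)
w2 = Sw1 = (6·(-1) + (-1)·4 + (-2)·(-1); (-1)·(-1) + 4·4 + (-1)·(-1); (-2)·(-1) + (-1)·4 + 7·(-1)) = (-8, 18, -9)
Sw2 = (-48, 89, -65)
w2·Sw2 = (-8)·(-48) + 18·89 + (-9)·(-65) = 2571; w2·w2 = (-8)·(-8) + 18·18 + (-9)·(-9) = 469
λ ≈ 2571/469 = 5.4819

λ ≈ 5.4819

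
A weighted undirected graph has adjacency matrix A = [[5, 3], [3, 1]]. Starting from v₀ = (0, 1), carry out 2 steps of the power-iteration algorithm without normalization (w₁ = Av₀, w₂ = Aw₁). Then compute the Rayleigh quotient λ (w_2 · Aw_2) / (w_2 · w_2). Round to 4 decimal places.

w1 = Av₀ = (3, 1)
w2 = Aw1 = (18, 10)
Aw2 = (120, 64)
w2·Aw2 = 18·120 + 10·64 = 2800; w2·w2 = 18·18 + 10·10 = 424
λ ≈ 2800/424 = 6.6038

λ ≈ 6.6038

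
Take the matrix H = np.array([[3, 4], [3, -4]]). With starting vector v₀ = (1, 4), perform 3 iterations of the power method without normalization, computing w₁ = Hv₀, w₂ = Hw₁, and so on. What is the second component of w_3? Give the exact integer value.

-421

w1 = Hv₀ = (19, -13)
w2 = Hw1 = (5, 109)
w3 = Hw2 = (451, -421)
The requested component of w3 is -421.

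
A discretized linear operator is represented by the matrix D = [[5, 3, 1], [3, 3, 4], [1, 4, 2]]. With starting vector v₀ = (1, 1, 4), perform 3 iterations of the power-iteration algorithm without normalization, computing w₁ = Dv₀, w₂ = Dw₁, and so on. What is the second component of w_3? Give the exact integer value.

1383

w1 = Dv₀ = (12, 22, 13)
w2 = Dw1 = (139, 154, 126)
w3 = Dw2 = (1283, 1383, 1007)
The requested component of w3 is 1383.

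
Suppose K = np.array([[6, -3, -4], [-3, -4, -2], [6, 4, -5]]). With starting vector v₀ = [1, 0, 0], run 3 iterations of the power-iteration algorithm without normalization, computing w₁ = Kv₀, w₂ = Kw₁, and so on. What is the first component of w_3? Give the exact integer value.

w1 = Kv₀ = (6·1 + (-3)·0 + (-4)·0; (-3)·1 + (-4)·0 + (-2)·0; 6·1 + 4·0 + (-5)·0) = (6, -3, 6)
w2 = Kw1 = (6·6 + (-3)·(-3) + (-4)·6; (-3)·6 + (-4)·(-3) + (-2)·6; 6·6 + 4·(-3) + (-5)·6) = (21, -18, -6)
w3 = Kw2 = (204, 21, 84)
The requested component of w3 is 204.

204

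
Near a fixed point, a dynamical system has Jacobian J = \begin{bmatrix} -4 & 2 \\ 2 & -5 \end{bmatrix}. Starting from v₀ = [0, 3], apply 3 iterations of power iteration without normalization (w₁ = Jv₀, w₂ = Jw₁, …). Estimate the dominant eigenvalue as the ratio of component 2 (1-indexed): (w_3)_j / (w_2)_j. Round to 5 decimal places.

λ ≈ -6.24138

w1 = Jv₀ = ((-4)·0 + 2·3; 2·0 + (-5)·3) = (6, -15)
w2 = Jw1 = ((-4)·6 + 2·(-15); 2·6 + (-5)·(-15)) = (-54, 87)
w3 = Jw2 = (390, -543)
Ratio at component: -543 / 87 = -6.24138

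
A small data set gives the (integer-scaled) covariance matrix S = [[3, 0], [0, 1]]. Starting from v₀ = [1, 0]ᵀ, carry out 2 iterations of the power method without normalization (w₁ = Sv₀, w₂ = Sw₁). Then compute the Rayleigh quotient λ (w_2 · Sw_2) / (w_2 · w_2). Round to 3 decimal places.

w1 = Sv₀ = (3·1 + 0·0; 0·1 + 1·0) = (3, 0)
w2 = Sw1 = (3·3 + 0·0; 0·3 + 1·0) = (9, 0)
Sw2 = (27, 0)
w2·Sw2 = 9·27 + 0·0 = 243; w2·w2 = 9·9 + 0·0 = 81
λ ≈ 243/81 = 3.000

3.000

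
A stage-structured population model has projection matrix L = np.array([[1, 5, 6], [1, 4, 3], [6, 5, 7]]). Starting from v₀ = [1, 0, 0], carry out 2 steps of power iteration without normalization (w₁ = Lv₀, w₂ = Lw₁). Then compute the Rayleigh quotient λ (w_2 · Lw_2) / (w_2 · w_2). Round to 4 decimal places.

w1 = Lv₀ = (1·1 + 5·0 + 6·0; 1·1 + 4·0 + 3·0; 6·1 + 5·0 + 7·0) = (1, 1, 6)
w2 = Lw1 = (1·1 + 5·1 + 6·6; 1·1 + 4·1 + 3·6; 6·1 + 5·1 + 7·6) = (42, 23, 53)
Lw2 = (475, 293, 738)
w2·Lw2 = 42·475 + 23·293 + 53·738 = 65803; w2·w2 = 42·42 + 23·23 + 53·53 = 5102
λ ≈ 65803/5102 = 12.8975

λ ≈ 12.8975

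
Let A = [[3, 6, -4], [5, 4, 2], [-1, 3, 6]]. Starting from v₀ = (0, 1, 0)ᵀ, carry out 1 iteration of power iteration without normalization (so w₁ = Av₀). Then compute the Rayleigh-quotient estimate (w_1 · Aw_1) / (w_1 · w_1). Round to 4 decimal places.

w1 = Av₀ = (3·0 + 6·1 + (-4)·0; 5·0 + 4·1 + 2·0; (-1)·0 + 3·1 + 6·0) = (6, 4, 3)
Aw1 = (30, 52, 24)
w1·Aw1 = 6·30 + 4·52 + 3·24 = 460; w1·w1 = 6·6 + 4·4 + 3·3 = 61
λ ≈ 460/61 = 7.5410

7.5410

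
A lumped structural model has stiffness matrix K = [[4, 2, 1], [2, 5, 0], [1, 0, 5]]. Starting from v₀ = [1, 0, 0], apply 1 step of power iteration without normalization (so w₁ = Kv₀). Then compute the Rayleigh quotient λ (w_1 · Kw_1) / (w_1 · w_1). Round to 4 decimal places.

w1 = Kv₀ = (4·1 + 2·0 + 1·0; 2·1 + 5·0 + 0·0; 1·1 + 0·0 + 5·0) = (4, 2, 1)
Kw1 = (21, 18, 9)
w1·Kw1 = 4·21 + 2·18 + 1·9 = 129; w1·w1 = 4·4 + 2·2 + 1·1 = 21
λ ≈ 129/21 = 6.1429

λ ≈ 6.1429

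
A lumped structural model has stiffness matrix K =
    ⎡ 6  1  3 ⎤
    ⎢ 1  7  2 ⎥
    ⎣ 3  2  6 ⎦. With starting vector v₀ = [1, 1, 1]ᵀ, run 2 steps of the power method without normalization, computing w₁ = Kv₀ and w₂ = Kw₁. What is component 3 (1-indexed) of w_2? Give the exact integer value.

w1 = Kv₀ = (10, 10, 11)
w2 = Kw1 = (103, 102, 116)
The requested component of w2 is 116.

116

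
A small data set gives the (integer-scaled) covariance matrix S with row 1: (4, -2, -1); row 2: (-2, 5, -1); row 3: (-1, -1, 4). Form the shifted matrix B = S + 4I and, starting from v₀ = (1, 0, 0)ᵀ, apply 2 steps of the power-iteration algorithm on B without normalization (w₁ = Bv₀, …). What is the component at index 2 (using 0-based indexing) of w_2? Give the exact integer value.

-14

B = S + 4I has rows (8, -2, -1); (-2, 9, -1); (-1, -1, 8)
w1 = Bv₀ = (8·1 + (-2)·0 + (-1)·0; (-2)·1 + 9·0 + (-1)·0; (-1)·1 + (-1)·0 + 8·0) = (8, -2, -1)
w2 = Bw1 = (8·8 + (-2)·(-2) + (-1)·(-1); (-2)·8 + 9·(-2) + (-1)·(-1); (-1)·8 + (-1)·(-2) + 8·(-1)) = (69, -33, -14)
Requested component of w2: -14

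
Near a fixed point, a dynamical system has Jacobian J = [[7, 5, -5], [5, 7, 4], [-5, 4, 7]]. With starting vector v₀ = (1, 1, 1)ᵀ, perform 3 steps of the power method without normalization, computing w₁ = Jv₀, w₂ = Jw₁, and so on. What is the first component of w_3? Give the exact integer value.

w1 = Jv₀ = (7·1 + 5·1 + (-5)·1; 5·1 + 7·1 + 4·1; (-5)·1 + 4·1 + 7·1) = (7, 16, 6)
w2 = Jw1 = (7·7 + 5·16 + (-5)·6; 5·7 + 7·16 + 4·6; (-5)·7 + 4·16 + 7·6) = (99, 171, 71)
w3 = Jw2 = (1193, 1976, 686)
The requested component of w3 is 1193.

1193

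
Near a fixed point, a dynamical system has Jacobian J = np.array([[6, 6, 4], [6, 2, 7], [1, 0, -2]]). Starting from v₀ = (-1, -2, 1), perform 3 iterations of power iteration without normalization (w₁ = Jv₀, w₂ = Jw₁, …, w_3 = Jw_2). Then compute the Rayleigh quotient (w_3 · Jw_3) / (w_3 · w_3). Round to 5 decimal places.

10.74954

w1 = Jv₀ = (6·(-1) + 6·(-2) + 4·1; 6·(-1) + 2·(-2) + 7·1; 1·(-1) + 0·(-2) + (-2)·1) = (-14, -3, -3)
w2 = Jw1 = (6·(-14) + 6·(-3) + 4·(-3); 6·(-14) + 2·(-3) + 7·(-3); 1·(-14) + 0·(-3) + (-2)·(-3)) = (-114, -111, -8)
w3 = Jw2 = (-1382, -962, -98)
Jw3 = (-14456, -10902, -1186)
w3·Jw3 = (-1382)·(-14456) + (-962)·(-10902) + (-98)·(-1186) = 30582144; w3·w3 = (-1382)·(-1382) + (-962)·(-962) + (-98)·(-98) = 2844972
λ ≈ 30582144/2844972 = 10.74954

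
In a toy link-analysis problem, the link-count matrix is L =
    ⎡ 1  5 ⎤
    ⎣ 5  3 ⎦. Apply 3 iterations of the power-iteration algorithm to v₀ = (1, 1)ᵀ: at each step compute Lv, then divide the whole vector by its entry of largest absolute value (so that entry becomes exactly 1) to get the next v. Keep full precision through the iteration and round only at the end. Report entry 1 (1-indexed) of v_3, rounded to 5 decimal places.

0.80612

Lv0 = (6.000000, 8.000000); divide by 8.000000 → v1 = (0.750000, 1.000000)
Lv1 = (5.750000, 6.750000); divide by 6.750000 → v2 = (0.851852, 1.000000)
Lv2 = (5.851852, 7.259259); divide by 7.259259 → v3 = (0.806122, 1.000000)
Requested entry of v3: 316/392 = 0.80612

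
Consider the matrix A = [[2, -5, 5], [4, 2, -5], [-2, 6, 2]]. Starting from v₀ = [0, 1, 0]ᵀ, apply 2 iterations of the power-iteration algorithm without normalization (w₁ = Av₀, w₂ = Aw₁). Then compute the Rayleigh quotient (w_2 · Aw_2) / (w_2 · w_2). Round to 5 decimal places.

w1 = Av₀ = (2·0 + (-5)·1 + 5·0; 4·0 + 2·1 + (-5)·0; (-2)·0 + 6·1 + 2·0) = (-5, 2, 6)
w2 = Aw1 = (2·(-5) + (-5)·2 + 5·6; 4·(-5) + 2·2 + (-5)·6; (-2)·(-5) + 6·2 + 2·6) = (10, -46, 34)
Aw2 = (420, -222, -228)
w2·Aw2 = 10·420 + (-46)·(-222) + 34·(-228) = 6660; w2·w2 = 10·10 + (-46)·(-46) + 34·34 = 3372
λ ≈ 6660/3372 = 1.97509

λ ≈ 1.97509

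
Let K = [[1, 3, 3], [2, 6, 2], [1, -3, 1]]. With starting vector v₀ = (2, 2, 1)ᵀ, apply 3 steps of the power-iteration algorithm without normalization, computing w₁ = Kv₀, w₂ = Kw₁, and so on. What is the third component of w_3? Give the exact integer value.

w1 = Kv₀ = (1·2 + 3·2 + 3·1; 2·2 + 6·2 + 2·1; 1·2 + (-3)·2 + 1·1) = (11, 18, -3)
w2 = Kw1 = (1·11 + 3·18 + 3·(-3); 2·11 + 6·18 + 2·(-3); 1·11 + (-3)·18 + 1·(-3)) = (56, 124, -46)
w3 = Kw2 = (290, 764, -362)
The requested component of w3 is -362.

-362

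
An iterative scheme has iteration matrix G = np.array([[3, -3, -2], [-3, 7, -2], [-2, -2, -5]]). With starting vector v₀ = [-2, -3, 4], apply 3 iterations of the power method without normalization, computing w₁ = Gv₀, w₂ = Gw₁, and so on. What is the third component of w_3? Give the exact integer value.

-426

w1 = Gv₀ = (-5, -23, -10)
w2 = Gw1 = (74, -126, 106)
w3 = Gw2 = (388, -1316, -426)
The requested component of w3 is -426.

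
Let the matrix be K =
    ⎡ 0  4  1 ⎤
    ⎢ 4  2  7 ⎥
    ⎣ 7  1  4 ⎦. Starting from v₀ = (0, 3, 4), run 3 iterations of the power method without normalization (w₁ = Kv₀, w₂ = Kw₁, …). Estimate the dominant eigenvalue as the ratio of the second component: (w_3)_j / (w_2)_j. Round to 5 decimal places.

w1 = Kv₀ = (0·0 + 4·3 + 1·4; 4·0 + 2·3 + 7·4; 7·0 + 1·3 + 4·4) = (16, 34, 19)
w2 = Kw1 = (0·16 + 4·34 + 1·19; 4·16 + 2·34 + 7·19; 7·16 + 1·34 + 4·19) = (155, 265, 222)
w3 = Kw2 = (1282, 2704, 2238)
Ratio at component: 2704 / 265 = 10.20377

10.20377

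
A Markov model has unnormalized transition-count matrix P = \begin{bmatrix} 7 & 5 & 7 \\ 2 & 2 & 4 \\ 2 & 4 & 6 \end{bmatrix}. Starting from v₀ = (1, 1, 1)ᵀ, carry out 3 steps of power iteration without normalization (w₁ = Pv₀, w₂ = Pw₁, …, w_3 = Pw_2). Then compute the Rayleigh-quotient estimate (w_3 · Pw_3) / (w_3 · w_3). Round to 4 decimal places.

12.6843

w1 = Pv₀ = (19, 8, 12)
w2 = Pw1 = (257, 102, 142)
w3 = Pw2 = (3303, 1286, 1774)
Pw3 = (41969, 16274, 22394)
w3·Pw3 = 3303·41969 + 1286·16274 + 1774·22394 = 199278927; w3·w3 = 3303·3303 + 1286·1286 + 1774·1774 = 15710681
λ ≈ 199278927/15710681 = 12.6843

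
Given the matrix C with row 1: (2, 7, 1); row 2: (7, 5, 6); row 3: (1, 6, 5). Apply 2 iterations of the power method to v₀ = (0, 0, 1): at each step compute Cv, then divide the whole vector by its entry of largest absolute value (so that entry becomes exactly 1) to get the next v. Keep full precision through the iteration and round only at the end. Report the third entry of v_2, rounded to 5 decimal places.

Cv0 = (1.000000, 6.000000, 5.000000); divide by 6.000000 → v1 = (0.166667, 1.000000, 0.833333)
Cv1 = (8.166667, 11.166667, 10.333333); divide by 11.166667 → v2 = (0.731343, 1.000000, 0.925373)
Requested entry of v2: 62/67 = 0.92537

0.92537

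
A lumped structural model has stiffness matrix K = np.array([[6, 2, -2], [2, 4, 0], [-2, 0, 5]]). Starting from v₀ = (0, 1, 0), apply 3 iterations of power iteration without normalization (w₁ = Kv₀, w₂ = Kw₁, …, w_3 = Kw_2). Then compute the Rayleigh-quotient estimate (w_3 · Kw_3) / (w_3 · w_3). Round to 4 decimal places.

7.9159

w1 = Kv₀ = (2, 4, 0)
w2 = Kw1 = (20, 20, -4)
w3 = Kw2 = (168, 120, -60)
Kw3 = (1368, 816, -636)
w3·Kw3 = 168·1368 + 120·816 + (-60)·(-636) = 365904; w3·w3 = 168·168 + 120·120 + (-60)·(-60) = 46224
λ ≈ 365904/46224 = 7.9159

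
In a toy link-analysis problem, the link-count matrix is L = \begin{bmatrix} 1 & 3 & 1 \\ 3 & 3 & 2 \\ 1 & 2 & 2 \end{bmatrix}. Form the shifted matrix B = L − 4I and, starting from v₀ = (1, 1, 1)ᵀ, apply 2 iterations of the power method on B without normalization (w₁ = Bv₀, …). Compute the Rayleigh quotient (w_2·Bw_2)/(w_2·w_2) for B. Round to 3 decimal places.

-1.140

B = L − 4I has rows (-3, 3, 1); (3, -1, 2); (1, 2, -2)
w1 = Bv₀ = (1, 4, 1)
w2 = Bw1 = (10, 1, 7)
Bw2 = (-20, 43, -2)
w2·Bw2 = -171; w2·w2 = 150; μ ≈ -171/150 = -1.140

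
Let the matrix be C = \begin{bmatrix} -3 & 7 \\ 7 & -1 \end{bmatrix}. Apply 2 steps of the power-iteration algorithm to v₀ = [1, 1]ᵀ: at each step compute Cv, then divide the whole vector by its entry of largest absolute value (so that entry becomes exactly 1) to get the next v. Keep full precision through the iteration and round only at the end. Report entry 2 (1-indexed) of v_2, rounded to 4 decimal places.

0.7333

Cv0 = (4.00000, 6.00000); divide by 6.00000 → v1 = (0.66667, 1.00000)
Cv1 = (5.00000, 3.66667); divide by 5.00000 → v2 = (1.00000, 0.73333)
Requested entry of v2: 22/30 = 0.7333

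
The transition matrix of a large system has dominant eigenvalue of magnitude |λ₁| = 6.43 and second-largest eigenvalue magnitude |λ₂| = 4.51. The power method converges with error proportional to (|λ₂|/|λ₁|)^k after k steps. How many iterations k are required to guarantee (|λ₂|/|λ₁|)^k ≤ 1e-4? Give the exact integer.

|λ₂/λ₁| = 4.51/6.43 = 0.70140
Need k ≥ ln(1e-4) / ln(0.70140) = -9.2103 / -0.3547 ≈ 25.968
Smallest integer k satisfying the bound: 26

26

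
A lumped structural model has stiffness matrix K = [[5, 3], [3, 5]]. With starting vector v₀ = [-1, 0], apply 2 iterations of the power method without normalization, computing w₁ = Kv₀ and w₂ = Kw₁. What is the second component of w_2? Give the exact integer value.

-30

w1 = Kv₀ = (5·(-1) + 3·0; 3·(-1) + 5·0) = (-5, -3)
w2 = Kw1 = (5·(-5) + 3·(-3); 3·(-5) + 5·(-3)) = (-34, -30)
The requested component of w2 is -30.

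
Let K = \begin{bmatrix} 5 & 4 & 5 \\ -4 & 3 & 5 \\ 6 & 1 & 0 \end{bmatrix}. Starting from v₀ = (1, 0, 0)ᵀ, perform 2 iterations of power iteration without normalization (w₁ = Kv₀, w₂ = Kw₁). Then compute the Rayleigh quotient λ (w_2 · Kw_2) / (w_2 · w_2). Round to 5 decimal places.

w1 = Kv₀ = (5, -4, 6)
w2 = Kw1 = (39, -2, 26)
Kw2 = (317, -32, 232)
w2·Kw2 = 39·317 + (-2)·(-32) + 26·232 = 18459; w2·w2 = 39·39 + (-2)·(-2) + 26·26 = 2201
λ ≈ 18459/2201 = 8.38664

8.38664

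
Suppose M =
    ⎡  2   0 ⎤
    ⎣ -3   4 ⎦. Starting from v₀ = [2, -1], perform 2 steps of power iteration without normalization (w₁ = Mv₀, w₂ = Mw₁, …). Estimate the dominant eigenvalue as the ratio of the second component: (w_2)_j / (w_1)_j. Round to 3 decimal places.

w1 = Mv₀ = (4, -10)
w2 = Mw1 = (8, -52)
Ratio at component: -52 / -10 = 5.200

5.200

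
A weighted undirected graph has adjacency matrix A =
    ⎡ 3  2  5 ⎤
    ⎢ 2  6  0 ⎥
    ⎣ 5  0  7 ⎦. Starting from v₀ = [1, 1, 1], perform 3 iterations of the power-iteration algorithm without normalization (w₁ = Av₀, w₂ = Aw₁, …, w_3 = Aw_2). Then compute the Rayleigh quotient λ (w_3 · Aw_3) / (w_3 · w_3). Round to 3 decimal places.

w1 = Av₀ = (3·1 + 2·1 + 5·1; 2·1 + 6·1 + 0·1; 5·1 + 0·1 + 7·1) = (10, 8, 12)
w2 = Aw1 = (3·10 + 2·8 + 5·12; 2·10 + 6·8 + 0·12; 5·10 + 0·8 + 7·12) = (106, 68, 134)
w3 = Aw2 = (1124, 620, 1468)
Aw3 = (11952, 5968, 15896)
w3·Aw3 = 1124·11952 + 620·5968 + 1468·15896 = 40469536; w3·w3 = 1124·1124 + 620·620 + 1468·1468 = 3802800
λ ≈ 40469536/3802800 = 10.642

10.642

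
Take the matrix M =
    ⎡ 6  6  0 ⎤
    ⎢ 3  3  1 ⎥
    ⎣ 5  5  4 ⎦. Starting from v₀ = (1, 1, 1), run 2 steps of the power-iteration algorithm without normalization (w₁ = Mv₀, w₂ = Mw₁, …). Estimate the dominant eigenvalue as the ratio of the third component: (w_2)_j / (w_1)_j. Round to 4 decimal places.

w1 = Mv₀ = (6·1 + 6·1 + 0·1; 3·1 + 3·1 + 1·1; 5·1 + 5·1 + 4·1) = (12, 7, 14)
w2 = Mw1 = (6·12 + 6·7 + 0·14; 3·12 + 3·7 + 1·14; 5·12 + 5·7 + 4·14) = (114, 71, 151)
Ratio at component: 151 / 14 = 10.7857

10.7857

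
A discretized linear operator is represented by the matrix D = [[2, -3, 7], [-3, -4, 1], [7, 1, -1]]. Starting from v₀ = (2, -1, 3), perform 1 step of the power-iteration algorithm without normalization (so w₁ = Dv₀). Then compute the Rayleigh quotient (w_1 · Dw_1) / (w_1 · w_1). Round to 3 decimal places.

5.916

w1 = Dv₀ = (28, 1, 10)
Dw1 = (123, -78, 187)
w1·Dw1 = 28·123 + 1·(-78) + 10·187 = 5236; w1·w1 = 28·28 + 1·1 + 10·10 = 885
λ ≈ 5236/885 = 5.916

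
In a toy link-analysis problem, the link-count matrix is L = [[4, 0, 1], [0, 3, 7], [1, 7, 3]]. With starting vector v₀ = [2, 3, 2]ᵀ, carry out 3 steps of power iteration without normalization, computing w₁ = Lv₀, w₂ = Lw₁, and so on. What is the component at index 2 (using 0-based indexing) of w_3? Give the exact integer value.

w1 = Lv₀ = (4·2 + 0·3 + 1·2; 0·2 + 3·3 + 7·2; 1·2 + 7·3 + 3·2) = (10, 23, 29)
w2 = Lw1 = (4·10 + 0·23 + 1·29; 0·10 + 3·23 + 7·29; 1·10 + 7·23 + 3·29) = (69, 272, 258)
w3 = Lw2 = (534, 2622, 2747)
The requested component of w3 is 2747.

2747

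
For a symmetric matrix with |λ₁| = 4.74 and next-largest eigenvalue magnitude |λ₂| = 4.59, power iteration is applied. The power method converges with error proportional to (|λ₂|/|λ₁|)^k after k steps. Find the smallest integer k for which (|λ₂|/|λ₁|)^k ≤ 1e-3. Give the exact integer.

215

|λ₂/λ₁| = 4.59/4.74 = 0.96835
Need k ≥ ln(1e-3) / ln(0.96835) = -6.9078 / -0.0322 ≈ 214.813
Smallest integer k satisfying the bound: 215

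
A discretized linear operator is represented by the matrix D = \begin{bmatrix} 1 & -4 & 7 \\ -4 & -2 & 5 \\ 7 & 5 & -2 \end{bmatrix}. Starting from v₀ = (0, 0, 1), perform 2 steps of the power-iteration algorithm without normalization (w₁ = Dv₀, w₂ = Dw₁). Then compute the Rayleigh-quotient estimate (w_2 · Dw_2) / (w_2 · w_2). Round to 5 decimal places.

λ ≈ -10.23791

w1 = Dv₀ = (1·0 + (-4)·0 + 7·1; (-4)·0 + (-2)·0 + 5·1; 7·0 + 5·0 + (-2)·1) = (7, 5, -2)
w2 = Dw1 = (1·7 + (-4)·5 + 7·(-2); (-4)·7 + (-2)·5 + 5·(-2); 7·7 + 5·5 + (-2)·(-2)) = (-27, -48, 78)
Dw2 = (711, 594, -585)
w2·Dw2 = (-27)·711 + (-48)·594 + 78·(-585) = -93339; w2·w2 = (-27)·(-27) + (-48)·(-48) + 78·78 = 9117
λ ≈ -93339/9117 = -10.23791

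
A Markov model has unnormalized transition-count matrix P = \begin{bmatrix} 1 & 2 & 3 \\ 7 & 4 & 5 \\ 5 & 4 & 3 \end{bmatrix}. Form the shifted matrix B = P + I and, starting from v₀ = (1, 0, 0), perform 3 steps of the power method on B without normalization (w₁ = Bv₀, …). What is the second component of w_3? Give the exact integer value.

891

B = P + I has rows (2, 2, 3); (7, 5, 5); (5, 4, 4)
w1 = Bv₀ = (2, 7, 5)
w2 = Bw1 = (33, 74, 58)
w3 = Bw2 = (388, 891, 693)
Requested component of w3: 891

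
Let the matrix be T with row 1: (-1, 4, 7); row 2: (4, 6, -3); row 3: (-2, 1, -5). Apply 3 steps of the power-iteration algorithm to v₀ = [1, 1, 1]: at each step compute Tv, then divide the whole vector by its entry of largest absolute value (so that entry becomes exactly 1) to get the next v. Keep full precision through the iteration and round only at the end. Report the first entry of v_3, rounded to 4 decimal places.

Tv0 = (10.00000, 7.00000, -6.00000); divide by 10.00000 → v1 = (1.00000, 0.70000, -0.60000)
Tv1 = (-2.40000, 10.00000, 1.70000); divide by 10.00000 → v2 = (-0.24000, 1.00000, 0.17000)
Tv2 = (5.43000, 4.53000, 0.63000); divide by 5.43000 → v3 = (1.00000, 0.83425, 0.11602)
Requested entry of v3: 543/543 = 1.0000

1.0000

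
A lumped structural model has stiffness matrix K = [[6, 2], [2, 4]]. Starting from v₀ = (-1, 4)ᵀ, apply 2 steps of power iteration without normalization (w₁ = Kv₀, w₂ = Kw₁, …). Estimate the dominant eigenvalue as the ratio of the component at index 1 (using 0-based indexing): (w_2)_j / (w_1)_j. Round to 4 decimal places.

λ ≈ 4.2857

w1 = Kv₀ = (6·(-1) + 2·4; 2·(-1) + 4·4) = (2, 14)
w2 = Kw1 = (6·2 + 2·14; 2·2 + 4·14) = (40, 60)
Ratio at component: 60 / 14 = 4.2857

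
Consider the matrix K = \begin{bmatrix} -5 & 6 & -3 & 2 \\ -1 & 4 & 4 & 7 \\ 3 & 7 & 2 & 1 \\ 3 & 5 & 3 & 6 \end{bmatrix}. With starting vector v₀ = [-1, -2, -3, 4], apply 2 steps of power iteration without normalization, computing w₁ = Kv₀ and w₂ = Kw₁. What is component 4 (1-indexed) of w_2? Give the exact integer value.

w1 = Kv₀ = (10, 9, -19, 2)
w2 = Kw1 = (65, -36, 57, 30)
The requested component of w2 is 30.

30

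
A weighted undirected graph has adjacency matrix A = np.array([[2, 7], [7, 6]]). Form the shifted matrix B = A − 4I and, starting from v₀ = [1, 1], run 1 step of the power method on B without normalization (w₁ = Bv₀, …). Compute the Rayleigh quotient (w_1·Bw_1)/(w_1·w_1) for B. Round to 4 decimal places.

7.0000

B = A − 4I has rows (-2, 7); (7, 2)
w1 = Bv₀ = ((-2)·1 + 7·1; 7·1 + 2·1) = (5, 9)
Bw1 = (53, 53)
w1·Bw1 = 742; w1·w1 = 106; μ ≈ 742/106 = 7.0000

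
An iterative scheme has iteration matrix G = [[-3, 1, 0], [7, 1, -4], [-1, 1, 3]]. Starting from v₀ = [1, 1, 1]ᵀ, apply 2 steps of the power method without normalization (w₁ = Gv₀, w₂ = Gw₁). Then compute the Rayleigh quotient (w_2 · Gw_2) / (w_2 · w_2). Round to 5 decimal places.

w1 = Gv₀ = (-2, 4, 3)
w2 = Gw1 = (10, -22, 15)
Gw2 = (-52, -12, 13)
w2·Gw2 = 10·(-52) + (-22)·(-12) + 15·13 = -61; w2·w2 = 10·10 + (-22)·(-22) + 15·15 = 809
λ ≈ -61/809 = -0.07540

λ ≈ -0.07540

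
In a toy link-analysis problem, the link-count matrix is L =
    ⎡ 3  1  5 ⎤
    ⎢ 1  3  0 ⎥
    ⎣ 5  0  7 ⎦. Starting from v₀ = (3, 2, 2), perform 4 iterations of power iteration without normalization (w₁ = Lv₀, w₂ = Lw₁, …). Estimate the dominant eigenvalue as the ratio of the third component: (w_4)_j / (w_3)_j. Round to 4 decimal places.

w1 = Lv₀ = (3·3 + 1·2 + 5·2; 1·3 + 3·2 + 0·2; 5·3 + 0·2 + 7·2) = (21, 9, 29)
w2 = Lw1 = (3·21 + 1·9 + 5·29; 1·21 + 3·9 + 0·29; 5·21 + 0·9 + 7·29) = (217, 48, 308)
w3 = Lw2 = (2239, 361, 3241)
w4 = Lw3 = (23283, 3322, 33882)
Ratio at component: 33882 / 3241 = 10.4542

λ ≈ 10.4542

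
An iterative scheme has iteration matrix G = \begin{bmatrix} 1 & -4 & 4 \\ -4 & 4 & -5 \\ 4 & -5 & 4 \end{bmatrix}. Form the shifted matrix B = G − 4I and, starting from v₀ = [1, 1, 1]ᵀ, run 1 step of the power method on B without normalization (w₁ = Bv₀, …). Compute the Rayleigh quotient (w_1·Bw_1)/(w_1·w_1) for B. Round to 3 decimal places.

μ ≈ -3.396

B = G − 4I has rows (-3, -4, 4); (-4, 0, -5); (4, -5, 0)
w1 = Bv₀ = (-3, -9, -1)
Bw1 = (41, 17, 33)
w1·Bw1 = -309; w1·w1 = 91; μ ≈ -309/91 = -3.396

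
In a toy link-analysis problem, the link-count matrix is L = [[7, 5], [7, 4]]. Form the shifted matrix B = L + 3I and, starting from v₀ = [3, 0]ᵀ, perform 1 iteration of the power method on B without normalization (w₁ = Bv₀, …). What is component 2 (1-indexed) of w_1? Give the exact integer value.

B = L + 3I has rows (10, 5); (7, 7)
w1 = Bv₀ = (10·3 + 5·0; 7·3 + 7·0) = (30, 21)
Requested component of w1: 21

21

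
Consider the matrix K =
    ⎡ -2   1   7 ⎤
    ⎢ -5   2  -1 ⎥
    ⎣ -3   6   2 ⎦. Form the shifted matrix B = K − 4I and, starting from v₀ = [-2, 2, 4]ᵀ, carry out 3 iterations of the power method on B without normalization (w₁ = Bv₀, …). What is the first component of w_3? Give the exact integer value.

-82

B = K − 4I has rows (-6, 1, 7); (-5, -2, -1); (-3, 6, -2)
w1 = Bv₀ = ((-6)·(-2) + 1·2 + 7·4; (-5)·(-2) + (-2)·2 + (-1)·4; (-3)·(-2) + 6·2 + (-2)·4) = (42, 2, 10)
w2 = Bw1 = ((-6)·42 + 1·2 + 7·10; (-5)·42 + (-2)·2 + (-1)·10; (-3)·42 + 6·2 + (-2)·10) = (-180, -224, -134)
w3 = Bw2 = (-82, 1482, -536)
Requested component of w3: -82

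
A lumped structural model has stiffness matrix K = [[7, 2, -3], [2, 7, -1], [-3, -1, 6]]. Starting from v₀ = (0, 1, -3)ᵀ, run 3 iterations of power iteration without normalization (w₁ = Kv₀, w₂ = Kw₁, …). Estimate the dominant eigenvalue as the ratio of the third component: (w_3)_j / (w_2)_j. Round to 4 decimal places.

w1 = Kv₀ = (7·0 + 2·1 + (-3)·(-3); 2·0 + 7·1 + (-1)·(-3); (-3)·0 + (-1)·1 + 6·(-3)) = (11, 10, -19)
w2 = Kw1 = (7·11 + 2·10 + (-3)·(-19); 2·11 + 7·10 + (-1)·(-19); (-3)·11 + (-1)·10 + 6·(-19)) = (154, 111, -157)
w3 = Kw2 = (1771, 1242, -1515)
Ratio at component: -1515 / -157 = 9.6497

9.6497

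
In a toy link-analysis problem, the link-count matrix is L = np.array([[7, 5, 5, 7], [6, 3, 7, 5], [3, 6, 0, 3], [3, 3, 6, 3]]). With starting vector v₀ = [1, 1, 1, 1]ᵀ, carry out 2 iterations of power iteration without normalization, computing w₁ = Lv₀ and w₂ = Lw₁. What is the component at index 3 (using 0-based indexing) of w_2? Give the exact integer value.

w1 = Lv₀ = (24, 21, 12, 15)
w2 = Lw1 = (438, 366, 243, 252)
The requested component of w2 is 252.

252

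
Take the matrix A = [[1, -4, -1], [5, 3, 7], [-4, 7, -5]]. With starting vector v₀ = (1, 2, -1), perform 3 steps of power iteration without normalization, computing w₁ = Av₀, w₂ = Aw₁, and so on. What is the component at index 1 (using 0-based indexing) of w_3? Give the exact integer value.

w1 = Av₀ = (1·1 + (-4)·2 + (-1)·(-1); 5·1 + 3·2 + 7·(-1); (-4)·1 + 7·2 + (-5)·(-1)) = (-6, 4, 15)
w2 = Aw1 = (1·(-6) + (-4)·4 + (-1)·15; 5·(-6) + 3·4 + 7·15; (-4)·(-6) + 7·4 + (-5)·15) = (-37, 87, -23)
w3 = Aw2 = (-362, -85, 872)
The requested component of w3 is -85.

-85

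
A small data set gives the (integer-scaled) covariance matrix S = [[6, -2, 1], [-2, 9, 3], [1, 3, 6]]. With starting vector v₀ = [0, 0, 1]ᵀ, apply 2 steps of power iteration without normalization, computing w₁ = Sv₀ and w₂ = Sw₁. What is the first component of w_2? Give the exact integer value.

w1 = Sv₀ = (6·0 + (-2)·0 + 1·1; (-2)·0 + 9·0 + 3·1; 1·0 + 3·0 + 6·1) = (1, 3, 6)
w2 = Sw1 = (6·1 + (-2)·3 + 1·6; (-2)·1 + 9·3 + 3·6; 1·1 + 3·3 + 6·6) = (6, 43, 46)
The requested component of w2 is 6.

6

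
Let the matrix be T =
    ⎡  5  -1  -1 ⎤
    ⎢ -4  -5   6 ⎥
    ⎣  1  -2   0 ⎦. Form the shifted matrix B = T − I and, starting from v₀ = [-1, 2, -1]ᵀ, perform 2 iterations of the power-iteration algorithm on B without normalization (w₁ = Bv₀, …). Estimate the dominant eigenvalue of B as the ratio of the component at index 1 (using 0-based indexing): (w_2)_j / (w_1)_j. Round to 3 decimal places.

-5.714

B = T − I has rows (4, -1, -1); (-4, -6, 6); (1, -2, -1)
w1 = Bv₀ = (4·(-1) + (-1)·2 + (-1)·(-1); (-4)·(-1) + (-6)·2 + 6·(-1); 1·(-1) + (-2)·2 + (-1)·(-1)) = (-5, -14, -4)
w2 = Bw1 = (4·(-5) + (-1)·(-14) + (-1)·(-4); (-4)·(-5) + (-6)·(-14) + 6·(-4); 1·(-5) + (-2)·(-14) + (-1)·(-4)) = (-2, 80, 27)
Ratio: 80/-14 = -5.714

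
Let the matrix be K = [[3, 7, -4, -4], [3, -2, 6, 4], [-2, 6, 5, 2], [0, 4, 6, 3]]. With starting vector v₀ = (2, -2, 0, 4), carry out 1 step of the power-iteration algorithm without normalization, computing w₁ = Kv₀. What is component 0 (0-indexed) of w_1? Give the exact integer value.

w1 = Kv₀ = (-24, 26, -8, 4)
The requested component of w1 is -24.

-24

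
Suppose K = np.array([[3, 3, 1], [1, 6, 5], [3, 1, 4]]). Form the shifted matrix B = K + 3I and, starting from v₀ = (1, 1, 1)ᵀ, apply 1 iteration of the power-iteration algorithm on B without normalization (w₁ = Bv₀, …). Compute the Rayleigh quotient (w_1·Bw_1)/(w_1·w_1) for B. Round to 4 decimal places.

B = K + 3I has rows (6, 3, 1); (1, 9, 5); (3, 1, 7)
w1 = Bv₀ = (6·1 + 3·1 + 1·1; 1·1 + 9·1 + 5·1; 3·1 + 1·1 + 7·1) = (10, 15, 11)
Bw1 = (116, 200, 122)
w1·Bw1 = 5502; w1·w1 = 446; μ ≈ 5502/446 = 12.3363

12.3363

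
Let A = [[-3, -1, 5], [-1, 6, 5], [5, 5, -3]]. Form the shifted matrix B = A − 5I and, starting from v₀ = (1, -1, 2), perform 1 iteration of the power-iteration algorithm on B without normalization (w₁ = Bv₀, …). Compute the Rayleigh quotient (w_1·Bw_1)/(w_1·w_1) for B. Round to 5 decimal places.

B = A − 5I has rows (-8, -1, 5); (-1, 1, 5); (5, 5, -8)
w1 = Bv₀ = ((-8)·1 + (-1)·(-1) + 5·2; (-1)·1 + 1·(-1) + 5·2; 5·1 + 5·(-1) + (-8)·2) = (3, 8, -16)
Bw1 = (-112, -75, 183)
w1·Bw1 = -3864; w1·w1 = 329; μ ≈ -3864/329 = -11.74468

-11.74468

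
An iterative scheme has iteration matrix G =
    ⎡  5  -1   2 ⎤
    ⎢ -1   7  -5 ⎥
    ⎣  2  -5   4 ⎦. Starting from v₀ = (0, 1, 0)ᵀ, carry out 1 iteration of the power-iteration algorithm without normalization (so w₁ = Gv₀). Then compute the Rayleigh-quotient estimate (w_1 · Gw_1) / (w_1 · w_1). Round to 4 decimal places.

11.0933

w1 = Gv₀ = (-1, 7, -5)
Gw1 = (-22, 75, -57)
w1·Gw1 = (-1)·(-22) + 7·75 + (-5)·(-57) = 832; w1·w1 = (-1)·(-1) + 7·7 + (-5)·(-5) = 75
λ ≈ 832/75 = 11.0933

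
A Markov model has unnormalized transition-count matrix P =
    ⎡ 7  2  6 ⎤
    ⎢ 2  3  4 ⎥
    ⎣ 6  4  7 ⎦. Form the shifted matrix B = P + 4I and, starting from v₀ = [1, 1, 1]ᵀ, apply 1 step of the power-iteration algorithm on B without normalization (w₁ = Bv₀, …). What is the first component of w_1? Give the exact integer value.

19

B = P + 4I has rows (11, 2, 6); (2, 7, 4); (6, 4, 11)
w1 = Bv₀ = (11·1 + 2·1 + 6·1; 2·1 + 7·1 + 4·1; 6·1 + 4·1 + 11·1) = (19, 13, 21)
Requested component of w1: 19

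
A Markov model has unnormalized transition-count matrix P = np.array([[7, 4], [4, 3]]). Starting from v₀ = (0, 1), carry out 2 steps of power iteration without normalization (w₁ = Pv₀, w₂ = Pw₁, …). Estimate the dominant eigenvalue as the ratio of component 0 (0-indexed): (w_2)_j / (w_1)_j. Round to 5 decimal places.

w1 = Pv₀ = (4, 3)
w2 = Pw1 = (40, 25)
Ratio at component: 40 / 4 = 10.00000

λ ≈ 10.00000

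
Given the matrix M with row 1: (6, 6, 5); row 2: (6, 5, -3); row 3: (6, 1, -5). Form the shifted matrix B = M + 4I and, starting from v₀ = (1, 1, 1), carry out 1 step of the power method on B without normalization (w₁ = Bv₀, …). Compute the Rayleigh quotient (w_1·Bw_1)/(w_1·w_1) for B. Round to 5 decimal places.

16.00000

B = M + 4I has rows (10, 6, 5); (6, 9, -3); (6, 1, -1)
w1 = Bv₀ = (10·1 + 6·1 + 5·1; 6·1 + 9·1 + (-3)·1; 6·1 + 1·1 + (-1)·1) = (21, 12, 6)
Bw1 = (312, 216, 132)
w1·Bw1 = 9936; w1·w1 = 621; μ ≈ 9936/621 = 16.00000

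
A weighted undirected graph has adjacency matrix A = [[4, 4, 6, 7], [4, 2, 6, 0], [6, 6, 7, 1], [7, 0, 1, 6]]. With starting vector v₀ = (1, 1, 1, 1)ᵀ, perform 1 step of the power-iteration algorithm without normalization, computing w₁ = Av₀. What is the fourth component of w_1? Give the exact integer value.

14

w1 = Av₀ = (4·1 + 4·1 + 6·1 + 7·1; 4·1 + 2·1 + 6·1 + 0·1; 6·1 + 6·1 + 7·1 + 1·1; 7·1 + 0·1 + 1·1 + 6·1) = (21, 12, 20, 14)
The requested component of w1 is 14.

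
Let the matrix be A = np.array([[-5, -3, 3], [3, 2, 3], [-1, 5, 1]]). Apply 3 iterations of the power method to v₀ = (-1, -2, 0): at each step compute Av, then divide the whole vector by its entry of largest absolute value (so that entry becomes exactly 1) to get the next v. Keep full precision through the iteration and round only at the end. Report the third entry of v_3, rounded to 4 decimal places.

0.0934

Av0 = (11.00000, -7.00000, -9.00000); divide by 11.00000 → v1 = (1.00000, -0.63636, -0.81818)
Av1 = (-5.54545, -0.72727, -5.00000); divide by -5.54545 → v2 = (1.00000, 0.13115, 0.90164)
Av2 = (-2.68852, 5.96721, 0.55738); divide by 5.96721 → v3 = (-0.45055, 1.00000, 0.09341)
Requested entry of v3: -34/-364 = 0.0934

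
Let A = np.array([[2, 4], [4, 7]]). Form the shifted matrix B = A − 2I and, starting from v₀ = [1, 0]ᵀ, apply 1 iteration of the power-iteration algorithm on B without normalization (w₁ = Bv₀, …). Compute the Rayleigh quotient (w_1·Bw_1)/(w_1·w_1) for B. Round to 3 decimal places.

B = A − 2I has rows (0, 4); (4, 5)
w1 = Bv₀ = (0, 4)
Bw1 = (16, 20)
w1·Bw1 = 80; w1·w1 = 16; μ ≈ 80/16 = 5.000

5.000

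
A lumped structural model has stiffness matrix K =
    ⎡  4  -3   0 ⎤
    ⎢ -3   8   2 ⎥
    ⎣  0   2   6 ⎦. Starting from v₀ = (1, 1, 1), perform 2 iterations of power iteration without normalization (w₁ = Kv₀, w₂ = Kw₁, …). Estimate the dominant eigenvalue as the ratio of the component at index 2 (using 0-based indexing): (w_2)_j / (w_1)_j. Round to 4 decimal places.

w1 = Kv₀ = (1, 7, 8)
w2 = Kw1 = (-17, 69, 62)
Ratio at component: 62 / 8 = 7.7500

7.7500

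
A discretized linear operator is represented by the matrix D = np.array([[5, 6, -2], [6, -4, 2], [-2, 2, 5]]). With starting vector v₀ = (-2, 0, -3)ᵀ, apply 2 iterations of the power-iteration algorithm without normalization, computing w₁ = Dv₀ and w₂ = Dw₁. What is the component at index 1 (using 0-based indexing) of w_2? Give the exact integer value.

26

w1 = Dv₀ = (5·(-2) + 6·0 + (-2)·(-3); 6·(-2) + (-4)·0 + 2·(-3); (-2)·(-2) + 2·0 + 5·(-3)) = (-4, -18, -11)
w2 = Dw1 = (5·(-4) + 6·(-18) + (-2)·(-11); 6·(-4) + (-4)·(-18) + 2·(-11); (-2)·(-4) + 2·(-18) + 5·(-11)) = (-106, 26, -83)
The requested component of w2 is 26.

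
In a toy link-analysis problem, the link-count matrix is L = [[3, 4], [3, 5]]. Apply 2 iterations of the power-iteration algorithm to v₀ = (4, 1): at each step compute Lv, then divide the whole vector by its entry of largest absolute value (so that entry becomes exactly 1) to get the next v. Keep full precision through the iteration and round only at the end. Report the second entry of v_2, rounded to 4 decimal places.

Lv0 = (16.00000, 17.00000); divide by 17.00000 → v1 = (0.94118, 1.00000)
Lv1 = (6.82353, 7.82353); divide by 7.82353 → v2 = (0.87218, 1.00000)
Requested entry of v2: 133/133 = 1.0000

1.0000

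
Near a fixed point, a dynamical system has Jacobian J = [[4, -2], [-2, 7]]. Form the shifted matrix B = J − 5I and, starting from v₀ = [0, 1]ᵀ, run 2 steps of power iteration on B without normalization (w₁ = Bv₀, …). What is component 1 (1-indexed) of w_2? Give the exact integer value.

B = J − 5I has rows (-1, -2); (-2, 2)
w1 = Bv₀ = (-2, 2)
w2 = Bw1 = (-2, 8)
Requested component of w2: -2

-2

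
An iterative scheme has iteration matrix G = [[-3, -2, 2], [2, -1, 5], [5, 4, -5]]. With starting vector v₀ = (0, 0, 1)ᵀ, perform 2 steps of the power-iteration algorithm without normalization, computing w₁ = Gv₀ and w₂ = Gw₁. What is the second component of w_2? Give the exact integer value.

w1 = Gv₀ = (2, 5, -5)
w2 = Gw1 = (-26, -26, 55)
The requested component of w2 is -26.

-26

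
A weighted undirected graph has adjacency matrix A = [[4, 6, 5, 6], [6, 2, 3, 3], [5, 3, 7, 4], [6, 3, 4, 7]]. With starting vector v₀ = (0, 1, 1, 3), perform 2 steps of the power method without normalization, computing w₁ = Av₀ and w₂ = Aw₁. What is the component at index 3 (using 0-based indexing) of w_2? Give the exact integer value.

500

w1 = Av₀ = (29, 14, 22, 28)
w2 = Aw1 = (478, 352, 453, 500)
The requested component of w2 is 500.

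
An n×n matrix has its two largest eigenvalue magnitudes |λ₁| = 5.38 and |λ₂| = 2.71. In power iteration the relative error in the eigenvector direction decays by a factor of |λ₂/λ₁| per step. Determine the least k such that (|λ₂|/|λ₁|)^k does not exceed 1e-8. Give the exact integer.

27

|λ₂/λ₁| = 2.71/5.38 = 0.50372
Need k ≥ ln(1e-8) / ln(0.50372) = -18.4207 / -0.6857 ≈ 26.862
Smallest integer k satisfying the bound: 27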